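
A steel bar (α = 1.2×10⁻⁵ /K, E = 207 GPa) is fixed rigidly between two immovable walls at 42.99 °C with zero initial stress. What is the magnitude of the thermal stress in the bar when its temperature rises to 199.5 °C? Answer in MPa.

Fully constrained: the free strain ε = αΔT is blocked, so σ = Eε = EαΔT.
|ΔT| = 156.51 K
σ = 207×10⁹ × 1.2×10⁻⁵ × 156.51 = 3.89×10⁸ Pa

σ = 389 MPa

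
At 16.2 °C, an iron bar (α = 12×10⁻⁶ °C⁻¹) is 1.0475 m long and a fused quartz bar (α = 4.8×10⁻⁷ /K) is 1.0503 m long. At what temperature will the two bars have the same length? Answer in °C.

L₁(1 + α₁ΔT) = L₂(1 + α₂ΔT) ⇒ ΔT = (L₂ − L₁)/(α₁L₁ − α₂L₂)
L₂ − L₁ = 1.0503 − 1.0475 = 2.80×10⁻³ m
α₁L₁ − α₂L₂ = 12×10⁻⁶×1.0475 − 4.8×10⁻⁷×1.0503 = 1.2065856×10⁻⁵ m/K
ΔT = 2.80×10⁻³ / 1.2065856×10⁻⁵ = 232.060 K
T = 16.2 + 232.060 = 248.260 °C

T = 248.3 °C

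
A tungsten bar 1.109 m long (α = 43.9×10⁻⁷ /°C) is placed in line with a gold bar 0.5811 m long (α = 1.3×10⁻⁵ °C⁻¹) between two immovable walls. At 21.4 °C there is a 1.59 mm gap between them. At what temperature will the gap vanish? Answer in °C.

α₁L₁ = 4.86851×10⁻⁶ m/K, α₂L₂ = 7.5543×10⁻⁶ m/K → total 1.242281×10⁻⁵ m/K
ΔT = g/(α₁L₁+α₂L₂) = 1.59×10⁻³ / 1.242281×10⁻⁵ = 127.99 K
T = 21.4 + 127.99 = 149.39 °C

T = 149 °C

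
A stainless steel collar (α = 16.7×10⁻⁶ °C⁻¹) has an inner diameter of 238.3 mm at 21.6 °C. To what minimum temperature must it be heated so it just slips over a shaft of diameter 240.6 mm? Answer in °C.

Required Δd = 240.6 − 238.3 = 2.3 mm
Δd = αd₀ΔT ⇒ ΔT = Δd/(αd₀) = 2.3 / (16.7×10⁻⁶ × 238.3) = 577.95 K
T_min = 21.6 + 577.95 = 599.55 °C

T = 600 °C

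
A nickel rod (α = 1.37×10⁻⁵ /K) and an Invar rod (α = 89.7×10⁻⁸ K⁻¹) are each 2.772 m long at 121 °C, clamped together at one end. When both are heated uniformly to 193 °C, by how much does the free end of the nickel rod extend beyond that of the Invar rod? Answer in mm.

ΔT = 72 K
nickel: ΔL = 1.37×10⁻⁵ × 2.772 m × 72 = 2.7343×10⁻³ m = 2.7343 mm
Invar: ΔL = 89.7×10⁻⁸ × 2.772 m × 72 = 1.7903×10⁻⁴ m = 0.17903 mm
difference = 2.7343 − 0.17903 = 2.55527 mm

2.56 mm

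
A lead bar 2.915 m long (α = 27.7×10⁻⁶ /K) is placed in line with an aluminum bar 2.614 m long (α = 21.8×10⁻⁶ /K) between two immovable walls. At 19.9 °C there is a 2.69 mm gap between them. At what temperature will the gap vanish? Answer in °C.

α₁L₁ = 8.07455×10⁻⁵ m/K, α₂L₂ = 5.69852×10⁻⁵ m/K → total 1.377307×10⁻⁴ m/K
ΔT = g/(α₁L₁+α₂L₂) = 2.69×10⁻³ / 1.377307×10⁻⁴ = 19.531 K
T = 19.9 + 19.531 = 39.431 °C

T = 39.4 °C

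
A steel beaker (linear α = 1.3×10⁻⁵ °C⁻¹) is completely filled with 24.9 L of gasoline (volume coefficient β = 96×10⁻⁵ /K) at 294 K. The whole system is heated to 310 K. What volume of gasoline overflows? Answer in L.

0.367 L

The beaker also expands: β_container ≈ 3α = 3.9×10⁻⁵ /K
Net overflow = V₀(β_liq − 3α_cont)ΔT
β − 3α = 9.60×10⁻⁴ − 3.9×10⁻⁵ = 9.21×10⁻⁴ /K; ΔT = 16 K
ΔV = 24.9 × 9.21×10⁻⁴ × 16 = 0.367 L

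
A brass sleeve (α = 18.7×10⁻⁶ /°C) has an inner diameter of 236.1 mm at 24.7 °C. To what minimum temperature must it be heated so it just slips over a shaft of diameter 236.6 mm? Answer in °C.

T = 138 °C

Required Δd = 236.6 − 236.1 = 0.5 mm
Δd = αd₀ΔT ⇒ ΔT = Δd/(αd₀) = 0.5 / (18.7×10⁻⁶ × 236.1) = 113.25 K
T_min = 24.7 + 113.25 = 137.95 °C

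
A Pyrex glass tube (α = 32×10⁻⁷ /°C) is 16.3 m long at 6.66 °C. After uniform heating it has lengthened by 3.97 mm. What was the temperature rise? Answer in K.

ΔT = 76.1 K

ΔL = αL₀ΔT ⇒ ΔT = ΔL / (αL₀)
ΔT = 3.97×10⁻³ m / (32×10⁻⁷ × 16.3 m) = 76.112 K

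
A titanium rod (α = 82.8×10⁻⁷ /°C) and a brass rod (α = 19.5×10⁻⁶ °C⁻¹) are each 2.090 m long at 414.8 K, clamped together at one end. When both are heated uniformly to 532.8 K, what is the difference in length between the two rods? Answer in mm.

ΔT = 118.0 K
titanium: ΔL = 82.8×10⁻⁷ × 2.090 m × 118.0 = 2.0420×10⁻³ m = 2.0420 mm
brass: ΔL = 19.5×10⁻⁶ × 2.090 m × 118.0 = 4.8091×10⁻³ m = 4.8091 mm
difference = 4.8091 − 2.0420 = 2.7671 mm

2.77 mm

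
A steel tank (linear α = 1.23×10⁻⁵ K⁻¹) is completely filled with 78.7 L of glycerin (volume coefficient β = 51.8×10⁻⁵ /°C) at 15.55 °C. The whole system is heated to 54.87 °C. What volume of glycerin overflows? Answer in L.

1.49 L

The tank also expands: β_container ≈ 3α = 3.69×10⁻⁵ /K
Net overflow = V₀(β_liq − 3α_cont)ΔT
β − 3α = 5.18×10⁻⁴ − 3.69×10⁻⁵ = 4.811×10⁻⁴ /K; ΔT = 39.32 K
ΔV = 78.7 × 4.811×10⁻⁴ × 39.32 = 1.49 L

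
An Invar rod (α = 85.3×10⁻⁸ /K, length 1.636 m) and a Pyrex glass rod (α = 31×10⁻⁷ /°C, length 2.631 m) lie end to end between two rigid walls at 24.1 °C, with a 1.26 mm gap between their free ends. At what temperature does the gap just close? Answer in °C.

Gap closes when ΔL₁ + ΔL₂ = 1.26 mm = 1.26×10⁻³ m
(α₁L₁ + α₂L₂)ΔT = g
α₁L₁ + α₂L₂ = 85.3×10⁻⁸×1.636 + 31×10⁻⁷×2.631 = 9.551608×10⁻⁶ m/K
ΔT = 1.26×10⁻³ / 9.551608×10⁻⁶ = 131.91 K
T = 24.1 + 131.91 = 156.01 °C

T = 156 °C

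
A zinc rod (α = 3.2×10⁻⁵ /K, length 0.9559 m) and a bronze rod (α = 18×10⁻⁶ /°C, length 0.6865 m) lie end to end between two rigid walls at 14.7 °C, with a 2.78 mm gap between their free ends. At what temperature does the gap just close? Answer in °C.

T = 79.4 °C

α₁L₁ = 3.05888×10⁻⁵ m/K, α₂L₂ = 1.2357×10⁻⁵ m/K → total 4.29458×10⁻⁵ m/K
ΔT = g/(α₁L₁+α₂L₂) = 2.78×10⁻³ / 4.29458×10⁻⁵ = 64.733 K
T = 14.7 + 64.733 = 79.433 °C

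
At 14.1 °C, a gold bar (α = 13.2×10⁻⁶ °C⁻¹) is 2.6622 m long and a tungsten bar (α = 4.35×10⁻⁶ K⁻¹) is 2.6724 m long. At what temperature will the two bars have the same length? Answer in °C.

T = 447.8 °C

Equal length when α₁L₁ΔT − α₂L₂ΔT = L₂ − L₁ = 1.02×10⁻² m
α₁L₁ = 3.514104×10⁻⁵, α₂L₂ = 1.162494×10⁻⁵ → Δ(αL) = 2.35161×10⁻⁵ m/K
ΔT = 1.02×10⁻² / 2.35161×10⁻⁵ = 433.745 K, so T = 14.1 + 433.745 = 447.845 °C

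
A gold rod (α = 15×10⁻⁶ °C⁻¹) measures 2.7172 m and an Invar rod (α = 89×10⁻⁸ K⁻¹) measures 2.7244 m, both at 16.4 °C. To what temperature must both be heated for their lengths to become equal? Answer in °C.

T = 204.2 °C

L₁(1 + α₁ΔT) = L₂(1 + α₂ΔT) ⇒ ΔT = (L₂ − L₁)/(α₁L₁ − α₂L₂)
L₂ − L₁ = 2.7244 − 2.7172 = 7.20×10⁻³ m
α₁L₁ − α₂L₂ = 15×10⁻⁶×2.7172 − 89×10⁻⁸×2.7244 = 3.8333284×10⁻⁵ m/K
ΔT = 7.20×10⁻³ / 3.8333284×10⁻⁵ = 187.826 K
T = 16.4 + 187.826 = 204.226 °C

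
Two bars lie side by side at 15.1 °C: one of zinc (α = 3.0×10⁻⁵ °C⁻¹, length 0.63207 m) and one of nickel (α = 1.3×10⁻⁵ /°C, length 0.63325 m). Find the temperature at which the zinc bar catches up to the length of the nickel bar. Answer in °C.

Equal length when α₁L₁ΔT − α₂L₂ΔT = L₂ − L₁ = 1.18×10⁻³ m
α₁L₁ = 1.89621×10⁻⁵, α₂L₂ = 8.23225×10⁻⁶ → Δ(αL) = 1.072985×10⁻⁵ m/K
ΔT = 1.18×10⁻³ / 1.072985×10⁻⁵ = 109.974 K, so T = 15.1 + 109.974 = 125.074 °C

T = 125.1 °C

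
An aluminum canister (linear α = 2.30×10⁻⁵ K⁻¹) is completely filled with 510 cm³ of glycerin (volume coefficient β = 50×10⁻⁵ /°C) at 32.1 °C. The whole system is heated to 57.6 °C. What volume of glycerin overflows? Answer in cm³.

5.61 cm³

The canister also expands: β_container ≈ 3α = 6.9×10⁻⁵ /K
Net overflow = V₀(β_liq − 3α_cont)ΔT
β − 3α = 5.00×10⁻⁴ − 6.9×10⁻⁵ = 4.31×10⁻⁴ /K; ΔT = 25.5 K
ΔV = 510 × 4.31×10⁻⁴ × 25.5 = 5.61 cm³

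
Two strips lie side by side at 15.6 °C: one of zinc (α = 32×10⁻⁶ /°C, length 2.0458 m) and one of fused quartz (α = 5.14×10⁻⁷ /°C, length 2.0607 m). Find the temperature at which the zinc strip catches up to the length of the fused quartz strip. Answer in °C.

Equal length when α₁L₁ΔT − α₂L₂ΔT = L₂ − L₁ = 1.49×10⁻² m
α₁L₁ = 6.54656×10⁻⁵, α₂L₂ = 1.0591998×10⁻⁶ → Δ(αL) = 6.44064002×10⁻⁵ m/K
ΔT = 1.49×10⁻² / 6.44064002×10⁻⁵ = 231.343 K, so T = 15.6 + 231.343 = 246.943 °C

T = 246.9 °C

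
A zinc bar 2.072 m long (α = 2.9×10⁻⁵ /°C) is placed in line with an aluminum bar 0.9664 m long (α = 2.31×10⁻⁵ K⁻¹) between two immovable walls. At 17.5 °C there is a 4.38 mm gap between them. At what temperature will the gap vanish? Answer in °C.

T = 70.6 °C

α₁L₁ = 6.0088×10⁻⁵ m/K, α₂L₂ = 2.232384×10⁻⁵ m/K → total 8.241184×10⁻⁵ m/K
ΔT = g/(α₁L₁+α₂L₂) = 4.38×10⁻³ / 8.241184×10⁻⁵ = 53.148 K
T = 17.5 + 53.148 = 70.648 °C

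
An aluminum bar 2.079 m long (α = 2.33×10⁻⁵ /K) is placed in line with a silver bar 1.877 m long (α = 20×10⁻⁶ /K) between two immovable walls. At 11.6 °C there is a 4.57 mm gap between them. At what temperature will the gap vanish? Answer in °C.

T = 64.8 °C

Gap closes when ΔL₁ + ΔL₂ = 4.57 mm = 4.57×10⁻³ m
(α₁L₁ + α₂L₂)ΔT = g
α₁L₁ + α₂L₂ = 2.33×10⁻⁵×2.079 + 20×10⁻⁶×1.877 = 8.59807×10⁻⁵ m/K
ΔT = 4.57×10⁻³ / 8.59807×10⁻⁵ = 53.151 K
T = 11.6 + 53.151 = 64.751 °C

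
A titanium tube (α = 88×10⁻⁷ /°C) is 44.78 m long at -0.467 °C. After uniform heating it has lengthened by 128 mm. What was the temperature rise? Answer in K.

ΔT = 325 K

ΔL = αL₀ΔT ⇒ ΔT = ΔL / (αL₀)
ΔT = 128×10⁻³ m / (88×10⁻⁷ × 44.78 m) = 324.82 K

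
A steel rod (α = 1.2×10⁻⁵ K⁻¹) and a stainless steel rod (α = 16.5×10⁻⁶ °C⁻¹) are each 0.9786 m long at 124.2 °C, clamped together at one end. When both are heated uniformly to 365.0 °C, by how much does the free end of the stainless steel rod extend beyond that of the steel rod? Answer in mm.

ΔT = 240.8 K
steel: ΔL = 1.2×10⁻⁵ × 0.9786 m × 240.8 = 2.8278×10⁻³ m = 2.8278 mm
stainless steel: ΔL = 16.5×10⁻⁶ × 0.9786 m × 240.8 = 3.8882×10⁻³ m = 3.8882 mm
difference = 3.8882 − 2.8278 = 1.0604 mm

1.06 mm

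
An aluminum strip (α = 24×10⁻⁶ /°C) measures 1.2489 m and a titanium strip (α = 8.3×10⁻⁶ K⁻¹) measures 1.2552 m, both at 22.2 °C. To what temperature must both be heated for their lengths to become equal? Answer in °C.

L₁(1 + α₁ΔT) = L₂(1 + α₂ΔT) ⇒ ΔT = (L₂ − L₁)/(α₁L₁ − α₂L₂)
L₂ − L₁ = 1.2552 − 1.2489 = 6.30×10⁻³ m
α₁L₁ − α₂L₂ = 24×10⁻⁶×1.2489 − 8.3×10⁻⁶×1.2552 = 1.955544×10⁻⁵ m/K
ΔT = 6.30×10⁻³ / 1.955544×10⁻⁵ = 322.161 K
T = 22.2 + 322.161 = 344.361 °C

T = 344.4 °C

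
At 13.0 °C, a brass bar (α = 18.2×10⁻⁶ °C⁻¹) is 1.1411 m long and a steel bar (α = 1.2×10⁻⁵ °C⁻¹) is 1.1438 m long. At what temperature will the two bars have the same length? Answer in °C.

L₁(1 + α₁ΔT) = L₂(1 + α₂ΔT) ⇒ ΔT = (L₂ − L₁)/(α₁L₁ − α₂L₂)
L₂ − L₁ = 1.1438 − 1.1411 = 2.70×10⁻³ m
α₁L₁ − α₂L₂ = 18.2×10⁻⁶×1.1411 − 1.2×10⁻⁵×1.1438 = 7.04242×10⁻⁶ m/K
ΔT = 2.70×10⁻³ / 7.04242×10⁻⁶ = 383.391 K
T = 13.0 + 383.391 = 396.391 °C

T = 396.4 °C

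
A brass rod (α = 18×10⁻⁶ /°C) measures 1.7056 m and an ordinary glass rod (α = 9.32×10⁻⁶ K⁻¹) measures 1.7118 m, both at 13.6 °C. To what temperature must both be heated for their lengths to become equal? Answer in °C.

L₁(1 + α₁ΔT) = L₂(1 + α₂ΔT) ⇒ ΔT = (L₂ − L₁)/(α₁L₁ − α₂L₂)
L₂ − L₁ = 1.7118 − 1.7056 = 6.20×10⁻³ m
α₁L₁ − α₂L₂ = 18×10⁻⁶×1.7056 − 9.32×10⁻⁶×1.7118 = 1.4746824×10⁻⁵ m/K
ΔT = 6.20×10⁻³ / 1.4746824×10⁻⁵ = 420.430 K
T = 13.6 + 420.430 = 434.030 °C

T = 434.0 °C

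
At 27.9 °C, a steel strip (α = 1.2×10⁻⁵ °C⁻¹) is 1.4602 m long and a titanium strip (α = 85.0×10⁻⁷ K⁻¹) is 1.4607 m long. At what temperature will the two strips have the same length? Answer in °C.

T = 125.8 °C

Equal length when α₁L₁ΔT − α₂L₂ΔT = L₂ − L₁ = 5.00×10⁻⁴ m
α₁L₁ = 1.75224×10⁻⁵, α₂L₂ = 1.241595×10⁻⁵ → Δ(αL) = 5.10645×10⁻⁶ m/K
ΔT = 5.00×10⁻⁴ / 5.10645×10⁻⁶ = 97.915 K, so T = 27.9 + 97.915 = 125.815 °C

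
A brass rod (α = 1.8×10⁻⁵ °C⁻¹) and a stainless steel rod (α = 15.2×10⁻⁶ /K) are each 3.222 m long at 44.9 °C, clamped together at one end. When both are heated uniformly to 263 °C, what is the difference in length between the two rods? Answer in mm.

1.97 mm

ΔT = 218.1 K
brass: ΔL = 1.8×10⁻⁵ × 3.222 m × 218.1 = 1.2649×10⁻² m = 12.649 mm
stainless steel: ΔL = 15.2×10⁻⁶ × 3.222 m × 218.1 = 1.0681×10⁻² m = 10.681 mm
difference = 12.649 − 10.681 = 1.968 mm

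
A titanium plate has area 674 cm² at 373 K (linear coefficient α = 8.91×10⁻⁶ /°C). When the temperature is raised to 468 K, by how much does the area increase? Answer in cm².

Area coefficient ≈ 2α; |ΔT| = 95 K
ΔA = 2αA₀ΔT = 2(8.91×10⁻⁶)(674)(95) = 1.14 cm²

ΔA = 1.14 cm²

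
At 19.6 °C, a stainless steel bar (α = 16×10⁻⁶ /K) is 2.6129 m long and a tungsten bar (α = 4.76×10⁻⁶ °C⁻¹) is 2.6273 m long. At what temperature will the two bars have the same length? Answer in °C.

Equal length when α₁L₁ΔT − α₂L₂ΔT = L₂ − L₁ = 1.44×10⁻² m
α₁L₁ = 4.18064×10⁻⁵, α₂L₂ = 1.2505948×10⁻⁵ → Δ(αL) = 2.9300452×10⁻⁵ m/K
ΔT = 1.44×10⁻² / 2.9300452×10⁻⁵ = 491.460 K, so T = 19.6 + 491.460 = 511.060 °C

T = 511.1 °C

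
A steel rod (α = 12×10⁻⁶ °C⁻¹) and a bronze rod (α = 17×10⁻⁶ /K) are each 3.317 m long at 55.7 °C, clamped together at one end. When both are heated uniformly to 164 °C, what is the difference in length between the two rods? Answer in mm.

1.80 mm

ΔT = 108.3 K
steel: ΔL = 12×10⁻⁶ × 3.317 m × 108.3 = 4.3108×10⁻³ m = 4.3108 mm
bronze: ΔL = 17×10⁻⁶ × 3.317 m × 108.3 = 6.1069×10⁻³ m = 6.1069 mm
difference = 6.1069 − 4.3108 = 1.7961 mm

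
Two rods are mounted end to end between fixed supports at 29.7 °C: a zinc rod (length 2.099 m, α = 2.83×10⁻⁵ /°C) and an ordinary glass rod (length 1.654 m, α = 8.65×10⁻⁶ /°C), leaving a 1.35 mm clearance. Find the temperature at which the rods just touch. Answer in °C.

T = 48.0 °C

α₁L₁ = 5.94017×10⁻⁵ m/K, α₂L₂ = 1.43071×10⁻⁵ m/K → total 7.37088×10⁻⁵ m/K
ΔT = g/(α₁L₁+α₂L₂) = 1.35×10⁻³ / 7.37088×10⁻⁵ = 18.315 K
T = 29.7 + 18.315 = 48.015 °C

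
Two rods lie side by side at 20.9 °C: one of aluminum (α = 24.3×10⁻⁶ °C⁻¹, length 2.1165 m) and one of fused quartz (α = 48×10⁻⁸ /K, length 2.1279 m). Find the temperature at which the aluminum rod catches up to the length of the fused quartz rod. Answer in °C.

Equal length when α₁L₁ΔT − α₂L₂ΔT = L₂ − L₁ = 1.14×10⁻² m
α₁L₁ = 5.143095×10⁻⁵, α₂L₂ = 1.021392×10⁻⁶ → Δ(αL) = 5.0409558×10⁻⁵ m/K
ΔT = 1.14×10⁻² / 5.0409558×10⁻⁵ = 226.148 K, so T = 20.9 + 226.148 = 247.048 °C

T = 247.0 °C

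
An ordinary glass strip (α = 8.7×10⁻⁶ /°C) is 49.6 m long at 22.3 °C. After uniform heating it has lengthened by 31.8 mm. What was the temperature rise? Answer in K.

ΔT = 73.7 K

ΔL = αL₀ΔT ⇒ ΔT = ΔL / (αL₀)
ΔT = 31.8×10⁻³ m / (8.7×10⁻⁶ × 49.6 m) = 73.693 K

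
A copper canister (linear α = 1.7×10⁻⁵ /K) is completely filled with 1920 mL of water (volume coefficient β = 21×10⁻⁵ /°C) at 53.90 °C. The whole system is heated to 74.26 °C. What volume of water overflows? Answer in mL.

The canister also expands: β_container ≈ 3α = 5.1×10⁻⁵ /K
Net overflow = V₀(β_liq − 3α_cont)ΔT
β − 3α = 2.10×10⁻⁴ − 5.1×10⁻⁵ = 1.59×10⁻⁴ /K; ΔT = 20.36 K
ΔV = 1920 × 1.59×10⁻⁴ × 20.36 = 6.22 mL

6.22 mL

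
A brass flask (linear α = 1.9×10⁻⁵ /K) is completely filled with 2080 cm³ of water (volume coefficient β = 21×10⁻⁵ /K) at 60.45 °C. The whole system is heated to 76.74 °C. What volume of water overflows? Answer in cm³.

The flask also expands: β_container ≈ 3α = 5.7×10⁻⁵ /K
Net overflow = V₀(β_liq − 3α_cont)ΔT
β − 3α = 2.10×10⁻⁴ − 5.7×10⁻⁵ = 1.53×10⁻⁴ /K; ΔT = 16.29 K
ΔV = 2080 × 1.53×10⁻⁴ × 16.29 = 5.18 cm³

5.18 cm³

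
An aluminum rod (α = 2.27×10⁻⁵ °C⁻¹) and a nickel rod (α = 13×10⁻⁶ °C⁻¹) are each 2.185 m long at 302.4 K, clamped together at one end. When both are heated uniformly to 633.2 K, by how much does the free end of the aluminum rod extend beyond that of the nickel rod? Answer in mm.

ΔT = 330.8 K
aluminum: ΔL = 2.27×10⁻⁵ × 2.185 m × 330.8 = 1.6408×10⁻² m = 16.408 mm
nickel: ΔL = 13×10⁻⁶ × 2.185 m × 330.8 = 9.3964×10⁻³ m = 9.3964 mm
difference = 16.408 − 9.3964 = 7.0116 mm

7.01 mm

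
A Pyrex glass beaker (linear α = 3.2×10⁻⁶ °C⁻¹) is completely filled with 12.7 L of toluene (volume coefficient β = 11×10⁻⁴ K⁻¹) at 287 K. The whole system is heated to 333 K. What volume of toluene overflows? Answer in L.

0.637 L

The beaker also expands: β_container ≈ 3α = 9.6×10⁻⁶ /K
Net overflow = V₀(β_liq − 3α_cont)ΔT
β − 3α = 1.10×10⁻³ − 9.6×10⁻⁶ = 1.0904×10⁻³ /K; ΔT = 46 K
ΔV = 12.7 × 1.0904×10⁻³ × 46 = 0.637 L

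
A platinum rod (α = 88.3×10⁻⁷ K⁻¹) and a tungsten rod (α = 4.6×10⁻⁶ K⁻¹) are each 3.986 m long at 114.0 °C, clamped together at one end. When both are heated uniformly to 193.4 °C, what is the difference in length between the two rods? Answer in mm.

1.34 mm

ΔT = 79.4 K
platinum: ΔL = 88.3×10⁻⁷ × 3.986 m × 79.4 = 2.7946×10⁻³ m = 2.7946 mm
tungsten: ΔL = 4.6×10⁻⁶ × 3.986 m × 79.4 = 1.4558×10⁻³ m = 1.4558 mm
difference = 2.7946 − 1.4558 = 1.3388 mm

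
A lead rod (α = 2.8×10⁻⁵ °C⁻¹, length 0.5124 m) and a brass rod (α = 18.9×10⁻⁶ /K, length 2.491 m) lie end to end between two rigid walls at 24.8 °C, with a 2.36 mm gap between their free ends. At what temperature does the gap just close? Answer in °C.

T = 63.2 °C

Gap closes when ΔL₁ + ΔL₂ = 2.36 mm = 2.36×10⁻³ m
(α₁L₁ + α₂L₂)ΔT = g
α₁L₁ + α₂L₂ = 2.8×10⁻⁵×0.5124 + 18.9×10⁻⁶×2.491 = 6.14271×10⁻⁵ m/K
ΔT = 2.36×10⁻³ / 6.14271×10⁻⁵ = 38.420 K
T = 24.8 + 38.420 = 63.220 °C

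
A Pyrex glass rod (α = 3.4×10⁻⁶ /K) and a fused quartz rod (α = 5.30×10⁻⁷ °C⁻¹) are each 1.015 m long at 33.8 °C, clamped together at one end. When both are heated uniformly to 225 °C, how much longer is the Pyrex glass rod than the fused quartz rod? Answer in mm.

ΔT = 191.2 K
Pyrex glass: ΔL = 3.4×10⁻⁶ × 1.015 m × 191.2 = 6.5983×10⁻⁴ m = 0.65983 mm
fused quartz: ΔL = 5.30×10⁻⁷ × 1.015 m × 191.2 = 1.0286×10⁻⁴ m = 0.10286 mm
difference = 0.65983 − 0.10286 = 0.55697 mm

0.557 mm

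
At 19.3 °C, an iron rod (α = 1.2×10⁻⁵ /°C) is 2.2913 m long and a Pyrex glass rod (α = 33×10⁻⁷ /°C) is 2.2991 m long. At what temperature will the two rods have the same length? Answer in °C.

Equal length when α₁L₁ΔT − α₂L₂ΔT = L₂ − L₁ = 7.80×10⁻³ m
α₁L₁ = 2.74956×10⁻⁵, α₂L₂ = 7.58703×10⁻⁶ → Δ(αL) = 1.990857×10⁻⁵ m/K
ΔT = 7.80×10⁻³ / 1.990857×10⁻⁵ = 391.791 K, so T = 19.3 + 391.791 = 411.091 °C

T = 411.1 °C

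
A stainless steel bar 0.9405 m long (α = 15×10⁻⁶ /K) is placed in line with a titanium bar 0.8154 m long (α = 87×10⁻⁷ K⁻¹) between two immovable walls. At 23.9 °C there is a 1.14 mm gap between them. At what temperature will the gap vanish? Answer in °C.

T = 77.7 °C

Gap closes when ΔL₁ + ΔL₂ = 1.14 mm = 1.14×10⁻³ m
(α₁L₁ + α₂L₂)ΔT = g
α₁L₁ + α₂L₂ = 15×10⁻⁶×0.9405 + 87×10⁻⁷×0.8154 = 2.120148×10⁻⁵ m/K
ΔT = 1.14×10⁻³ / 2.120148×10⁻⁵ = 53.770 K
T = 23.9 + 53.770 = 77.670 °C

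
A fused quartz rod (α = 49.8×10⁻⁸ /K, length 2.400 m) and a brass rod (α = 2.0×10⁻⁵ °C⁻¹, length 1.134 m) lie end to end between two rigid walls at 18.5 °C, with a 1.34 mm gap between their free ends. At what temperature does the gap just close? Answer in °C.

T = 74.6 °C

Gap closes when ΔL₁ + ΔL₂ = 1.34 mm = 1.34×10⁻³ m
(α₁L₁ + α₂L₂)ΔT = g
α₁L₁ + α₂L₂ = 49.8×10⁻⁸×2.400 + 2.0×10⁻⁵×1.134 = 2.38752×10⁻⁵ m/K
ΔT = 1.34×10⁻³ / 2.38752×10⁻⁵ = 56.125 K
T = 18.5 + 56.125 = 74.625 °C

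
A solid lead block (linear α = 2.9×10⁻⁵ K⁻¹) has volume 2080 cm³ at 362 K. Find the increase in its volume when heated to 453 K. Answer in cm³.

ΔV = 16.5 cm³

Isotropic solid: β ≈ 3α = 8.7×10⁻⁵ /K; ΔT = 91 K
ΔV = 3αV₀ΔT = 3(2.9×10⁻⁵)(2080)(91) = 16.5 cm³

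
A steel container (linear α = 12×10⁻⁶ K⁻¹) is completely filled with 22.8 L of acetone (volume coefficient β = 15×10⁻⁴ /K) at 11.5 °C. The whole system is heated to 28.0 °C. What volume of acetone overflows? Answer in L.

The container also expands: β_container ≈ 3α = 3.6×10⁻⁵ /K
Net overflow = V₀(β_liq − 3α_cont)ΔT
β − 3α = 1.50×10⁻³ − 3.6×10⁻⁵ = 1.464×10⁻³ /K; ΔT = 16.5 K
ΔV = 22.8 × 1.464×10⁻³ × 16.5 = 0.551 L

0.551 L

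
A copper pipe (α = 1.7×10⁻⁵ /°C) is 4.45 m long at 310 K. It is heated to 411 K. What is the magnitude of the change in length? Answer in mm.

ΔL = 7.64 mm

|ΔT| = |411 − 310| = 101 K
ΔL = αL₀ΔT = (1.7×10⁻⁵)(4.45)(101) = 7.64×10⁻³ m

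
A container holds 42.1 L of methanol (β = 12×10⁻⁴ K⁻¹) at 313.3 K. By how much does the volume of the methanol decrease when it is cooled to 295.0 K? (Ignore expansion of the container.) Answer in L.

ΔV = 0.925 L

|ΔT| = |295.0 − 313.3| = 18.3 K
ΔV = βV₀ΔT = (12×10⁻⁴)(42.1)(18.3) = 0.925 L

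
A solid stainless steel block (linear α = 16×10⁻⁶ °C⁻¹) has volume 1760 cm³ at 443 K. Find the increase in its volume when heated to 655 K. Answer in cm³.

ΔV = 17.9 cm³

Isotropic solid: β ≈ 3α = 4.8×10⁻⁵ /K; ΔT = 212 K
ΔV = 3αV₀ΔT = 3(16×10⁻⁶)(1760)(212) = 17.9 cm³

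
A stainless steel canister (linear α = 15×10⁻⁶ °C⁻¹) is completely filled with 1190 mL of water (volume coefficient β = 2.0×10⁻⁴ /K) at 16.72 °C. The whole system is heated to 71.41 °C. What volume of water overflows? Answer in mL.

The canister also expands: β_container ≈ 3α = 4.5×10⁻⁵ /K
Net overflow = V₀(β_liq − 3α_cont)ΔT
β − 3α = 2.00×10⁻⁴ − 4.5×10⁻⁵ = 1.55×10⁻⁴ /K; ΔT = 54.69 K
ΔV = 1190 × 1.55×10⁻⁴ × 54.69 = 10.1 mL

10.1 mL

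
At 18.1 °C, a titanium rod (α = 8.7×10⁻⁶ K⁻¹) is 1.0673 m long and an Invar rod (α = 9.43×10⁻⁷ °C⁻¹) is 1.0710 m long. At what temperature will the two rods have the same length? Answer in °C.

Equal length when α₁L₁ΔT − α₂L₂ΔT = L₂ − L₁ = 3.70×10⁻³ m
α₁L₁ = 9.28551×10⁻⁶, α₂L₂ = 1.009953×10⁻⁶ → Δ(αL) = 8.275557×10⁻⁶ m/K
ΔT = 3.70×10⁻³ / 8.275557×10⁻⁶ = 447.100 K, so T = 18.1 + 447.100 = 465.200 °C

T = 465.2 °C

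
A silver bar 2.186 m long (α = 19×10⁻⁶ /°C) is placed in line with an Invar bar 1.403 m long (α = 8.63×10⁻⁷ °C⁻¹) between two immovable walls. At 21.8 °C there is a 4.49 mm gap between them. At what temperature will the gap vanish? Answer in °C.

α₁L₁ = 4.1534×10⁻⁵ m/K, α₂L₂ = 1.210789×10⁻⁶ m/K → total 4.2744789×10⁻⁵ m/K
ΔT = g/(α₁L₁+α₂L₂) = 4.49×10⁻³ / 4.2744789×10⁻⁵ = 105.04 K
T = 21.8 + 105.04 = 126.84 °C

T = 127 °C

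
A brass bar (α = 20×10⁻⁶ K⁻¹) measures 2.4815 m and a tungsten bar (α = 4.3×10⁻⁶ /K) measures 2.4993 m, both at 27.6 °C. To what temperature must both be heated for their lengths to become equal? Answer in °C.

Equal length when α₁L₁ΔT − α₂L₂ΔT = L₂ − L₁ = 1.78×10⁻² m
α₁L₁ = 4.963×10⁻⁵, α₂L₂ = 1.074699×10⁻⁵ → Δ(αL) = 3.888301×10⁻⁵ m/K
ΔT = 1.78×10⁻² / 3.888301×10⁻⁵ = 457.783 K, so T = 27.6 + 457.783 = 485.383 °C

T = 485.4 °C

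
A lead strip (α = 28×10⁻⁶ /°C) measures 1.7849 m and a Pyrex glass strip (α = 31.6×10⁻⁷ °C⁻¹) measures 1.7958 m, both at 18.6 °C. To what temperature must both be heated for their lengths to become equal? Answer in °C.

T = 264.6 °C

Equal length when α₁L₁ΔT − α₂L₂ΔT = L₂ − L₁ = 1.09×10⁻² m
α₁L₁ = 4.99772×10⁻⁵, α₂L₂ = 5.674728×10⁻⁶ → Δ(αL) = 4.4302472×10⁻⁵ m/K
ΔT = 1.09×10⁻² / 4.4302472×10⁻⁵ = 246.036 K, so T = 18.6 + 246.036 = 264.636 °C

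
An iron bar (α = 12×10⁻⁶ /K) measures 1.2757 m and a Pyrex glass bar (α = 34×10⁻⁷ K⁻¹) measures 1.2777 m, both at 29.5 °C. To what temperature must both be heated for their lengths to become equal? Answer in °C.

T = 211.9 °C

Equal length when α₁L₁ΔT − α₂L₂ΔT = L₂ − L₁ = 2.00×10⁻³ m
α₁L₁ = 1.53084×10⁻⁵, α₂L₂ = 4.34418×10⁻⁶ → Δ(αL) = 1.096422×10⁻⁵ m/K
ΔT = 2.00×10⁻³ / 1.096422×10⁻⁵ = 182.412 K, so T = 29.5 + 182.412 = 211.912 °C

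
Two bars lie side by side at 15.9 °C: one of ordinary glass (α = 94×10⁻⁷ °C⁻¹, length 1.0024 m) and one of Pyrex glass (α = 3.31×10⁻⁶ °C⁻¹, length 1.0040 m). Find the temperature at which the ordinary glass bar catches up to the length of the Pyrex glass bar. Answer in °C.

Equal length when α₁L₁ΔT − α₂L₂ΔT = L₂ − L₁ = 1.60×10⁻³ m
α₁L₁ = 9.42256×10⁻⁶, α₂L₂ = 3.32324×10⁻⁶ → Δ(αL) = 6.09932×10⁻⁶ m/K
ΔT = 1.60×10⁻³ / 6.09932×10⁻⁶ = 262.324 K, so T = 15.9 + 262.324 = 278.224 °C

T = 278.2 °C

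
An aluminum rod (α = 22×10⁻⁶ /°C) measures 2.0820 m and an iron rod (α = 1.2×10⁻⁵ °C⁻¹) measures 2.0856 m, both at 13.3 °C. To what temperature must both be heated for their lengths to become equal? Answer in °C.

L₁(1 + α₁ΔT) = L₂(1 + α₂ΔT) ⇒ ΔT = (L₂ − L₁)/(α₁L₁ − α₂L₂)
L₂ − L₁ = 2.0856 − 2.0820 = 3.60×10⁻³ m
α₁L₁ − α₂L₂ = 22×10⁻⁶×2.0820 − 1.2×10⁻⁵×2.0856 = 2.07768×10⁻⁵ m/K
ΔT = 3.60×10⁻³ / 2.07768×10⁻⁵ = 173.270 K
T = 13.3 + 173.270 = 186.570 °C

T = 186.6 °C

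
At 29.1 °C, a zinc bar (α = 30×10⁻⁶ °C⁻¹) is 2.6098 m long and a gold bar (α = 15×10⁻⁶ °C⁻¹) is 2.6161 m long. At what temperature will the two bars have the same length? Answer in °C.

Equal length when α₁L₁ΔT − α₂L₂ΔT = L₂ − L₁ = 6.30×10⁻³ m
α₁L₁ = 7.8294×10⁻⁵, α₂L₂ = 3.92415×10⁻⁵ → Δ(αL) = 3.90525×10⁻⁵ m/K
ΔT = 6.30×10⁻³ / 3.90525×10⁻⁵ = 161.321 K, so T = 29.1 + 161.321 = 190.421 °C

T = 190.4 °C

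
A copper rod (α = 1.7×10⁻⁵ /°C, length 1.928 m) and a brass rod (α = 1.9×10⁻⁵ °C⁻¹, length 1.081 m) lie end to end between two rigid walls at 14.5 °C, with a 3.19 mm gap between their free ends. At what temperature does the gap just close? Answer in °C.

α₁L₁ = 3.2776×10⁻⁵ m/K, α₂L₂ = 2.0539×10⁻⁵ m/K → total 5.3315×10⁻⁵ m/K
ΔT = g/(α₁L₁+α₂L₂) = 3.19×10⁻³ / 5.3315×10⁻⁵ = 59.833 K
T = 14.5 + 59.833 = 74.333 °C

T = 74.3 °C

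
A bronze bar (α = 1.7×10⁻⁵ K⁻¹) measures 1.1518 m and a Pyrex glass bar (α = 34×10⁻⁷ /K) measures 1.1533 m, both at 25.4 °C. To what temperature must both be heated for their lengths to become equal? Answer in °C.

Equal length when α₁L₁ΔT − α₂L₂ΔT = L₂ − L₁ = 1.50×10⁻³ m
α₁L₁ = 1.95806×10⁻⁵, α₂L₂ = 3.92122×10⁻⁶ → Δ(αL) = 1.565938×10⁻⁵ m/K
ΔT = 1.50×10⁻³ / 1.565938×10⁻⁵ = 95.789 K, so T = 25.4 + 95.789 = 121.189 °C

T = 121.2 °C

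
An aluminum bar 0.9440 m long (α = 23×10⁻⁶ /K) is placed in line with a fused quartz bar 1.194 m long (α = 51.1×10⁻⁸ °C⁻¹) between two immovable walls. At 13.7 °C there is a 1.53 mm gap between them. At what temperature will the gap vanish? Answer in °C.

α₁L₁ = 2.1712×10⁻⁵ m/K, α₂L₂ = 6.10134×10⁻⁷ m/K → total 2.2322134×10⁻⁵ m/K
ΔT = g/(α₁L₁+α₂L₂) = 1.53×10⁻³ / 2.2322134×10⁻⁵ = 68.542 K
T = 13.7 + 68.542 = 82.242 °C

T = 82.2 °C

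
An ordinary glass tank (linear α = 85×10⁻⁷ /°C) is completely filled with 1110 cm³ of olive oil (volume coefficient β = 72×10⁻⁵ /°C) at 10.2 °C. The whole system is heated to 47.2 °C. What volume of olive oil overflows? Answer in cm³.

28.5 cm³

The tank also expands: β_container ≈ 3α = 2.55×10⁻⁵ /K
Net overflow = V₀(β_liq − 3α_cont)ΔT
β − 3α = 7.20×10⁻⁴ − 2.55×10⁻⁵ = 6.945×10⁻⁴ /K; ΔT = 37.0 K
ΔV = 1110 × 6.945×10⁻⁴ × 37.0 = 28.5 cm³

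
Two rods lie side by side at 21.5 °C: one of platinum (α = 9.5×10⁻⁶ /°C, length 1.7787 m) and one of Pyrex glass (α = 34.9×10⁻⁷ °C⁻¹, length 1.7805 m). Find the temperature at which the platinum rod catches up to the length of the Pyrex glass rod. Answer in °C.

L₁(1 + α₁ΔT) = L₂(1 + α₂ΔT) ⇒ ΔT = (L₂ − L₁)/(α₁L₁ − α₂L₂)
L₂ − L₁ = 1.7805 − 1.7787 = 1.80×10⁻³ m
α₁L₁ − α₂L₂ = 9.5×10⁻⁶×1.7787 − 34.9×10⁻⁷×1.7805 = 1.0683705×10⁻⁵ m/K
ΔT = 1.80×10⁻³ / 1.0683705×10⁻⁵ = 168.481 K
T = 21.5 + 168.481 = 189.981 °C

T = 190.0 °C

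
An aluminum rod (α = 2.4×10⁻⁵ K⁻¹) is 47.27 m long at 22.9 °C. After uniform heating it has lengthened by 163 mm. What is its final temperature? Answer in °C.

ΔL = αL₀ΔT ⇒ ΔT = ΔL / (αL₀)
ΔT = 163×10⁻³ m / (2.4×10⁻⁵ × 47.27 m) = 143.68 K
T = 22.9 + 143.68 = 166.58 °C

T = 167 °C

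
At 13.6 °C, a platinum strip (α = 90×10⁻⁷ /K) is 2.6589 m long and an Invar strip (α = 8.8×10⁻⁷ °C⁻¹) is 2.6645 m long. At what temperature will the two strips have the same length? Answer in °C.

T = 273.0 °C

Equal length when α₁L₁ΔT − α₂L₂ΔT = L₂ − L₁ = 5.60×10⁻³ m
α₁L₁ = 2.39301×10⁻⁵, α₂L₂ = 2.34476×10⁻⁶ → Δ(αL) = 2.158534×10⁻⁵ m/K
ΔT = 5.60×10⁻³ / 2.158534×10⁻⁵ = 259.435 K, so T = 13.6 + 259.435 = 273.035 °C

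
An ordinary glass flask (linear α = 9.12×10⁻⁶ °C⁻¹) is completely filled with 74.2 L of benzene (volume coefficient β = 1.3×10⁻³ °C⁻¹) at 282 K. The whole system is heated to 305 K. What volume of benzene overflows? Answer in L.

The flask also expands: β_container ≈ 3α = 2.736×10⁻⁵ /K
Net overflow = V₀(β_liq − 3α_cont)ΔT
β − 3α = 1.30×10⁻³ − 2.736×10⁻⁵ = 1.27264×10⁻³ /K; ΔT = 23 K
ΔV = 74.2 × 1.27264×10⁻³ × 23 = 2.17 L

2.17 L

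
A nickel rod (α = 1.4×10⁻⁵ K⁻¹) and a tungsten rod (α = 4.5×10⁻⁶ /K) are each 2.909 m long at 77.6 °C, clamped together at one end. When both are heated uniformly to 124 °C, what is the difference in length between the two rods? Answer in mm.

ΔT = 46.4 K
nickel: ΔL = 1.4×10⁻⁵ × 2.909 m × 46.4 = 1.8897×10⁻³ m = 1.8897 mm
tungsten: ΔL = 4.5×10⁻⁶ × 2.909 m × 46.4 = 6.0740×10⁻⁴ m = 0.60740 mm
difference = 1.8897 − 0.60740 = 1.2823 mm

1.28 mm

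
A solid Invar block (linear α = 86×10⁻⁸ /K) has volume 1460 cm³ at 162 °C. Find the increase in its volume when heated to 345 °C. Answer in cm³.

Isotropic solid: β ≈ 3α = 2.6×10⁻⁶ /K; ΔT = 183 K
ΔV = 3αV₀ΔT = 3(86×10⁻⁸)(1460)(183) = 0.689 cm³

ΔV = 0.689 cm³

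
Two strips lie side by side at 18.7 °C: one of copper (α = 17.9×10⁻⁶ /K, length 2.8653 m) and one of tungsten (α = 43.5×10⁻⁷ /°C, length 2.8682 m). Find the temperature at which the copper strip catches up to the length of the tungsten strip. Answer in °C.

T = 93.42 °C

Equal length when α₁L₁ΔT − α₂L₂ΔT = L₂ − L₁ = 2.90×10⁻³ m
α₁L₁ = 5.128887×10⁻⁵, α₂L₂ = 1.247667×10⁻⁵ → Δ(αL) = 3.88122×10⁻⁵ m/K
ΔT = 2.90×10⁻³ / 3.88122×10⁻⁵ = 74.7188 K, so T = 18.7 + 74.7188 = 93.4188 °C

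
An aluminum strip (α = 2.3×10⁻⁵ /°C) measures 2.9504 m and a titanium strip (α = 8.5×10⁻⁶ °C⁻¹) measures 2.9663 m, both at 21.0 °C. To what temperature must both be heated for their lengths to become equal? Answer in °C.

T = 393.8 °C

L₁(1 + α₁ΔT) = L₂(1 + α₂ΔT) ⇒ ΔT = (L₂ − L₁)/(α₁L₁ − α₂L₂)
L₂ − L₁ = 2.9663 − 2.9504 = 1.59×10⁻² m
α₁L₁ − α₂L₂ = 2.3×10⁻⁵×2.9504 − 8.5×10⁻⁶×2.9663 = 4.264565×10⁻⁵ m/K
ΔT = 1.59×10⁻² / 4.264565×10⁻⁵ = 372.840 K
T = 21.0 + 372.840 = 393.840 °C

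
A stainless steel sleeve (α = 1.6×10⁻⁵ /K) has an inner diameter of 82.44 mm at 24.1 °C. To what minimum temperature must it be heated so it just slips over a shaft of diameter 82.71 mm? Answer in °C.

T = 229 °C

Required Δd = 82.71 − 82.44 = 0.27 mm
Δd = αd₀ΔT ⇒ ΔT = Δd/(αd₀) = 0.27 / (1.6×10⁻⁵ × 82.44) = 204.69 K
T_min = 24.1 + 204.69 = 228.79 °C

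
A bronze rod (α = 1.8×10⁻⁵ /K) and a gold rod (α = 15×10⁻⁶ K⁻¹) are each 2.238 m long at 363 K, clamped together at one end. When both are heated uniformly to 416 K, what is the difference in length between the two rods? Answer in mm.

ΔT = 53 K
bronze: ΔL = 1.8×10⁻⁵ × 2.238 m × 53 = 2.1351×10⁻³ m = 2.1351 mm
gold: ΔL = 15×10⁻⁶ × 2.238 m × 53 = 1.7792×10⁻³ m = 1.7792 mm
difference = 2.1351 − 1.7792 = 0.3559 mm

0.356 mm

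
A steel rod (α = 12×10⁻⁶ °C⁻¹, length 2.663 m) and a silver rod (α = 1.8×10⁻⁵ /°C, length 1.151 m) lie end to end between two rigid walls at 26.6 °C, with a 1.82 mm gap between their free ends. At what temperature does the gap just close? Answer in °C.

Gap closes when ΔL₁ + ΔL₂ = 1.82 mm = 1.82×10⁻³ m
(α₁L₁ + α₂L₂)ΔT = g
α₁L₁ + α₂L₂ = 12×10⁻⁶×2.663 + 1.8×10⁻⁵×1.151 = 5.2674×10⁻⁵ m/K
ΔT = 1.82×10⁻³ / 5.2674×10⁻⁵ = 34.552 K
T = 26.6 + 34.552 = 61.152 °C

T = 61.2 °C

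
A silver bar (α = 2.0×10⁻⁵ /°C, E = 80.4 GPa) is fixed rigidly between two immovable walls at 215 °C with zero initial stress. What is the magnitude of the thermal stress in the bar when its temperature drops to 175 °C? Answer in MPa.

σ = 64.3 MPa

Fully constrained: the free strain ε = αΔT is blocked, so σ = Eε = EαΔT.
|ΔT| = 40 K
σ = 80.4×10⁹ × 2.0×10⁻⁵ × 40 = 6.43×10⁷ Pa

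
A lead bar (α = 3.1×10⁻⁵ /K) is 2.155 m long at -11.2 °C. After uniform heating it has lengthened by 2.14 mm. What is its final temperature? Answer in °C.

T = 20.8 °C

ΔL = αL₀ΔT ⇒ ΔT = ΔL / (αL₀)
ΔT = 2.14×10⁻³ m / (3.1×10⁻⁵ × 2.155 m) = 32.034 K
T = -11.2 + 32.034 = 20.834 °C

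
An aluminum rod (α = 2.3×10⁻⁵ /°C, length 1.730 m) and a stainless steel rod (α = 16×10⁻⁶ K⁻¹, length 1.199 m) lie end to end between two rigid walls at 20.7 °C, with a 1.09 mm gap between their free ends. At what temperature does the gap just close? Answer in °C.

α₁L₁ = 3.979×10⁻⁵ m/K, α₂L₂ = 1.9184×10⁻⁵ m/K → total 5.8974×10⁻⁵ m/K
ΔT = g/(α₁L₁+α₂L₂) = 1.09×10⁻³ / 5.8974×10⁻⁵ = 18.483 K
T = 20.7 + 18.483 = 39.183 °C

T = 39.2 °C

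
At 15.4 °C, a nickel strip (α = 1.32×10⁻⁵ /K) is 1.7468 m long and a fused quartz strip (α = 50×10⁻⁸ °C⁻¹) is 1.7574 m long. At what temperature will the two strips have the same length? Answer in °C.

T = 493.3 °C

L₁(1 + α₁ΔT) = L₂(1 + α₂ΔT) ⇒ ΔT = (L₂ − L₁)/(α₁L₁ − α₂L₂)
L₂ − L₁ = 1.7574 − 1.7468 = 1.06×10⁻² m
α₁L₁ − α₂L₂ = 1.32×10⁻⁵×1.7468 − 50×10⁻⁸×1.7574 = 2.217906×10⁻⁵ m/K
ΔT = 1.06×10⁻² / 2.217906×10⁻⁵ = 477.928 K
T = 15.4 + 477.928 = 493.328 °C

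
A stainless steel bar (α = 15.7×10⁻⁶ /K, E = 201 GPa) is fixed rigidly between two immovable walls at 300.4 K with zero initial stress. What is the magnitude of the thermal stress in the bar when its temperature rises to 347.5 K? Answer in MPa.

σ = 149 MPa

Fully constrained: the free strain ε = αΔT is blocked, so σ = Eε = EαΔT.
|ΔT| = 47.1 K
σ = 201×10⁹ × 15.7×10⁻⁶ × 47.1 = 1.49×10⁸ Pa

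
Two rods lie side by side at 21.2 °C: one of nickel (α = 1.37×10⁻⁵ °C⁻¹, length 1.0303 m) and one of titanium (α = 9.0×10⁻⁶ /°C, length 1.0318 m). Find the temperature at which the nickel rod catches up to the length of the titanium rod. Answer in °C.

T = 331.8 °C

L₁(1 + α₁ΔT) = L₂(1 + α₂ΔT) ⇒ ΔT = (L₂ − L₁)/(α₁L₁ − α₂L₂)
L₂ − L₁ = 1.0318 − 1.0303 = 1.50×10⁻³ m
α₁L₁ − α₂L₂ = 1.37×10⁻⁵×1.0303 − 9.0×10⁻⁶×1.0318 = 4.82891×10⁻⁶ m/K
ΔT = 1.50×10⁻³ / 4.82891×10⁻⁶ = 310.629 K
T = 21.2 + 310.629 = 331.829 °C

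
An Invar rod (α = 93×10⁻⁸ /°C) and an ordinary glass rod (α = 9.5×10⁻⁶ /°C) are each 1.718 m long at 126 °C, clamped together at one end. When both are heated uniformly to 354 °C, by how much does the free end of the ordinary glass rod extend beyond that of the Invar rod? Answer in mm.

3.36 mm

ΔT = 228 K
Invar: ΔL = 93×10⁻⁸ × 1.718 m × 228 = 3.6428×10⁻⁴ m = 0.36428 mm
ordinary glass: ΔL = 9.5×10⁻⁶ × 1.718 m × 228 = 3.7212×10⁻³ m = 3.7212 mm
difference = 3.7212 − 0.36428 = 3.35692 mm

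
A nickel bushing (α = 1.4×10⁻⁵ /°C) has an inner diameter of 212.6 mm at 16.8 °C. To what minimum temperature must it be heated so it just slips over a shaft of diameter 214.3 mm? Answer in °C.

T = 588 °C

Required Δd = 214.3 − 212.6 = 1.7 mm
Δd = αd₀ΔT ⇒ ΔT = Δd/(αd₀) = 1.7 / (1.4×10⁻⁵ × 212.6) = 571.16 K
T_min = 16.8 + 571.16 = 587.96 °C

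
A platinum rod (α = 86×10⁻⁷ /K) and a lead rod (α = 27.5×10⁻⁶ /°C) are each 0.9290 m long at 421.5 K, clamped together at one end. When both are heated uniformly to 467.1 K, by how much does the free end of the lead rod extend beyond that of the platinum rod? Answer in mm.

ΔT = 45.6 K
platinum: ΔL = 86×10⁻⁷ × 0.9290 m × 45.6 = 3.6432×10⁻⁴ m = 0.36432 mm
lead: ΔL = 27.5×10⁻⁶ × 0.9290 m × 45.6 = 1.1650×10⁻³ m = 1.1650 mm
difference = 1.1650 − 0.36432 = 0.80068 mm

0.801 mm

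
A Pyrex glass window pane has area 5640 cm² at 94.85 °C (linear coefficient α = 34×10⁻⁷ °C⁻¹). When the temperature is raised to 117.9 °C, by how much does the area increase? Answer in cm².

ΔA = 0.884 cm²

Area coefficient ≈ 2α; |ΔT| = 23.05 K
ΔA = 2αA₀ΔT = 2(34×10⁻⁷)(5640)(23.05) = 0.884 cm²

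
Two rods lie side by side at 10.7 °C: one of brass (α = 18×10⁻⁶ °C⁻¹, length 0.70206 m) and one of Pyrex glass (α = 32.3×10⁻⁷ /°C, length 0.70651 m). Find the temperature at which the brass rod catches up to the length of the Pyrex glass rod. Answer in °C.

T = 440.4 °C

L₁(1 + α₁ΔT) = L₂(1 + α₂ΔT) ⇒ ΔT = (L₂ − L₁)/(α₁L₁ − α₂L₂)
L₂ − L₁ = 0.70651 − 0.70206 = 4.45×10⁻³ m
α₁L₁ − α₂L₂ = 18×10⁻⁶×0.70206 − 32.3×10⁻⁷×0.70651 = 1.03550527×10⁻⁵ m/K
ΔT = 4.45×10⁻³ / 1.03550527×10⁻⁵ = 429.742 K
T = 10.7 + 429.742 = 440.442 °C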